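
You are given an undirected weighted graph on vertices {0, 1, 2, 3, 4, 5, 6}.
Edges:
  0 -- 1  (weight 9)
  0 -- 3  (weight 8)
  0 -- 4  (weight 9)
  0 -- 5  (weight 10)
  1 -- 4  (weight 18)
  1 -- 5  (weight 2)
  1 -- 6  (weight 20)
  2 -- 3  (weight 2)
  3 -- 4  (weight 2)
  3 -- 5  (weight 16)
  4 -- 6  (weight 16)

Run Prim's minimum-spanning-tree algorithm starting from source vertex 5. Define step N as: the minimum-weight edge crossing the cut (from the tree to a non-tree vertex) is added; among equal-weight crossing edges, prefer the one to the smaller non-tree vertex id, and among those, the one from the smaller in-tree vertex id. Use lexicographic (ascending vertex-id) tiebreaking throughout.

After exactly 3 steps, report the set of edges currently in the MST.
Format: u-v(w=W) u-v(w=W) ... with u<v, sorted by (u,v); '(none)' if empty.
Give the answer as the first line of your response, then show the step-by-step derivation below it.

0-1(w=9) 0-3(w=8) 1-5(w=2)

step 1: add edge 1-5 (w=2); MST = {1-5(w=2)}
step 2: add edge 0-1 (w=9); MST = {0-1(w=9) 1-5(w=2)}
step 3: add edge 0-3 (w=8); MST = {0-1(w=9) 0-3(w=8) 1-5(w=2)}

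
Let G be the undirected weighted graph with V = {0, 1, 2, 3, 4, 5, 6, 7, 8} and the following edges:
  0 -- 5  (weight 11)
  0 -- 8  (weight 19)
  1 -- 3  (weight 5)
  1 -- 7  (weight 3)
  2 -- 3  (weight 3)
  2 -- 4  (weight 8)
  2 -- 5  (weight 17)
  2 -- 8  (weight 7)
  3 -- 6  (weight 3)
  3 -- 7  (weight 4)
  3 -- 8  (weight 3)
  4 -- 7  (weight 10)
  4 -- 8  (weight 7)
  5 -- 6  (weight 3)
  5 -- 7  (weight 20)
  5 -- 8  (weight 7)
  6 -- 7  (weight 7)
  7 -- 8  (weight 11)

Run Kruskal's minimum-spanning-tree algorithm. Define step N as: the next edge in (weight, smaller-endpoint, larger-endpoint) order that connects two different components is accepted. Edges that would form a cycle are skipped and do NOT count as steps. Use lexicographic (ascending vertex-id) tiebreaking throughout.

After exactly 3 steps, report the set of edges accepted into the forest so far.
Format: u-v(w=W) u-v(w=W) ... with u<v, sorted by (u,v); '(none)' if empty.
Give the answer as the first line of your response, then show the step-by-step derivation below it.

1-7(w=3) 2-3(w=3) 3-6(w=3)

step 1: add edge 1-7 (w=3); MST = {1-7(w=3)}
step 2: add edge 2-3 (w=3); MST = {1-7(w=3) 2-3(w=3)}
step 3: add edge 3-6 (w=3); MST = {1-7(w=3) 2-3(w=3) 3-6(w=3)}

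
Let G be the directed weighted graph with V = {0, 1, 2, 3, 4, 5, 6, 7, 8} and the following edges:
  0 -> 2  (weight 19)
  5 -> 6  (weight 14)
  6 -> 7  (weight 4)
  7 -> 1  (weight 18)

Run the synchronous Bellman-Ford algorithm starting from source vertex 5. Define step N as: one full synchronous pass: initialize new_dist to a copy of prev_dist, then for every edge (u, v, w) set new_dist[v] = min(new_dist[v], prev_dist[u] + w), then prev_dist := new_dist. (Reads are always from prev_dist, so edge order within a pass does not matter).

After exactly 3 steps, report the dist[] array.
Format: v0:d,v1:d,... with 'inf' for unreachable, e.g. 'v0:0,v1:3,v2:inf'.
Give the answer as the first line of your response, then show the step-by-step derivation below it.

v0:inf,v1:36,v2:inf,v3:inf,v4:inf,v5:0,v6:14,v7:18,v8:inf

step 1: dist = v0:inf,v1:inf,v2:inf,v3:inf,v4:inf,v5:0,v6:14,v7:inf,v8:inf
step 2: dist = v0:inf,v1:inf,v2:inf,v3:inf,v4:inf,v5:0,v6:14,v7:18,v8:inf
step 3: dist = v0:inf,v1:36,v2:inf,v3:inf,v4:inf,v5:0,v6:14,v7:18,v8:inf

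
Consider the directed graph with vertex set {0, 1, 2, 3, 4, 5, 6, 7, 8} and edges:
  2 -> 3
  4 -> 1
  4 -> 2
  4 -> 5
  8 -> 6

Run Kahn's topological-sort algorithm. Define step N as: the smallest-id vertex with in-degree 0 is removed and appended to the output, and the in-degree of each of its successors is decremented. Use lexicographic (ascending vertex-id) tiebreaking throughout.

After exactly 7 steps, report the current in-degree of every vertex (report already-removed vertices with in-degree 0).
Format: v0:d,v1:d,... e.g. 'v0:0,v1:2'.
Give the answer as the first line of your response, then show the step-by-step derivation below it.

v0:0,v1:0,v2:0,v3:0,v4:0,v5:0,v6:1,v7:0,v8:0

step 1: output 0; order=[0]; indeg=(0,1,1,1,0,1,1,0,0)
step 2: output 4; order=[0,4]; indeg=(0,0,0,1,0,0,1,0,0)
step 3: output 1; order=[0,4,1]; indeg=(0,0,0,1,0,0,1,0,0)
step 4: output 2; order=[0,4,1,2]; indeg=(0,0,0,0,0,0,1,0,0)
step 5: output 3; order=[0,4,1,2,3]; indeg=(0,0,0,0,0,0,1,0,0)
step 6: output 5; order=[0,4,1,2,3,5]; indeg=(0,0,0,0,0,0,1,0,0)
step 7: output 7; order=[0,4,1,2,3,5,7]; indeg=(0,0,0,0,0,0,1,0,0)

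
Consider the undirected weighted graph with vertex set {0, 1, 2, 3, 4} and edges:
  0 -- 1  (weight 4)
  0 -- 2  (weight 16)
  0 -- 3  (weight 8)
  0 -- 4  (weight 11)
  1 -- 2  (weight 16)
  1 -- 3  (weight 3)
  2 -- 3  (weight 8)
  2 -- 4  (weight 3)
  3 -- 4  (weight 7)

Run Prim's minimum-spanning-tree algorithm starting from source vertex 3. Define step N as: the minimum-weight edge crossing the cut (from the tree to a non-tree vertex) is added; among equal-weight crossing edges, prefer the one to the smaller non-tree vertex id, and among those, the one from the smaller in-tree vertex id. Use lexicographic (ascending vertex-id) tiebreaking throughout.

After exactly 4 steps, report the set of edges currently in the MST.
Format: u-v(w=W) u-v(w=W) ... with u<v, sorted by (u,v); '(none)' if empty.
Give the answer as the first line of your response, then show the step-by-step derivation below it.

0-1(w=4) 1-3(w=3) 2-4(w=3) 3-4(w=7)

step 1: add edge 1-3 (w=3); MST = {1-3(w=3)}
step 2: add edge 0-1 (w=4); MST = {0-1(w=4) 1-3(w=3)}
step 3: add edge 3-4 (w=7); MST = {0-1(w=4) 1-3(w=3) 3-4(w=7)}
step 4: add edge 2-4 (w=3); MST = {0-1(w=4) 1-3(w=3) 2-4(w=3) 3-4(w=7)}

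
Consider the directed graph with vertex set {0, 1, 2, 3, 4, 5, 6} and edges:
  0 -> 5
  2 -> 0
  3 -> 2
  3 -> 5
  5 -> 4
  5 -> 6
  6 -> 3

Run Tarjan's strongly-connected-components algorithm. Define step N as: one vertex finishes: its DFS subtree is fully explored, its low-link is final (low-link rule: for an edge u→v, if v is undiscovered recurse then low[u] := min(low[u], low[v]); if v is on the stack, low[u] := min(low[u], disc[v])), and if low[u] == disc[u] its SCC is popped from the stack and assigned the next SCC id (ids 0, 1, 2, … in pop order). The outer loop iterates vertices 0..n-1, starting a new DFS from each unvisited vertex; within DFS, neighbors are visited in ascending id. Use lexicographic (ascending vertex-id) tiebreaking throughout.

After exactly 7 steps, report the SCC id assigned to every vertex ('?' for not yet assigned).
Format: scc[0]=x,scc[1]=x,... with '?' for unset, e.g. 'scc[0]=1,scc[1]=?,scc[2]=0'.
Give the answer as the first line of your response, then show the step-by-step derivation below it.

scc[0]=1,scc[1]=2,scc[2]=1,scc[3]=1,scc[4]=0,scc[5]=1,scc[6]=1

step 1: low=(low[0]=0,low[1]=?,low[2]=?,low[3]=?,low[4]=2,low[5]=1,low[6]=?); scc=(scc[0]=?,scc[1]=?,scc[2]=?,scc[3]=?,scc[4]=0,scc[5]=?,scc[6]=?)
step 2: low=(low[0]=0,low[1]=?,low[2]=0,low[3]=4,low[4]=2,low[5]=1,low[6]=3); scc=(scc[0]=?,scc[1]=?,scc[2]=?,scc[3]=?,scc[4]=0,scc[5]=?,scc[6]=?)
step 3: low=(low[0]=0,low[1]=?,low[2]=0,low[3]=0,low[4]=2,low[5]=1,low[6]=3); scc=(scc[0]=?,scc[1]=?,scc[2]=?,scc[3]=?,scc[4]=0,scc[5]=?,scc[6]=?)
step 4: low=(low[0]=0,low[1]=?,low[2]=0,low[3]=0,low[4]=2,low[5]=1,low[6]=0); scc=(scc[0]=?,scc[1]=?,scc[2]=?,scc[3]=?,scc[4]=0,scc[5]=?,scc[6]=?)
step 5: low=(low[0]=0,low[1]=?,low[2]=0,low[3]=0,low[4]=2,low[5]=0,low[6]=0); scc=(scc[0]=?,scc[1]=?,scc[2]=?,scc[3]=?,scc[4]=0,scc[5]=?,scc[6]=?)
step 6: low=(low[0]=0,low[1]=?,low[2]=0,low[3]=0,low[4]=2,low[5]=0,low[6]=0); scc=(scc[0]=1,scc[1]=?,scc[2]=1,scc[3]=1,scc[4]=0,scc[5]=1,scc[6]=1)
step 7: low=(low[0]=0,low[1]=6,low[2]=0,low[3]=0,low[4]=2,low[5]=0,low[6]=0); scc=(scc[0]=1,scc[1]=2,scc[2]=1,scc[3]=1,scc[4]=0,scc[5]=1,scc[6]=1)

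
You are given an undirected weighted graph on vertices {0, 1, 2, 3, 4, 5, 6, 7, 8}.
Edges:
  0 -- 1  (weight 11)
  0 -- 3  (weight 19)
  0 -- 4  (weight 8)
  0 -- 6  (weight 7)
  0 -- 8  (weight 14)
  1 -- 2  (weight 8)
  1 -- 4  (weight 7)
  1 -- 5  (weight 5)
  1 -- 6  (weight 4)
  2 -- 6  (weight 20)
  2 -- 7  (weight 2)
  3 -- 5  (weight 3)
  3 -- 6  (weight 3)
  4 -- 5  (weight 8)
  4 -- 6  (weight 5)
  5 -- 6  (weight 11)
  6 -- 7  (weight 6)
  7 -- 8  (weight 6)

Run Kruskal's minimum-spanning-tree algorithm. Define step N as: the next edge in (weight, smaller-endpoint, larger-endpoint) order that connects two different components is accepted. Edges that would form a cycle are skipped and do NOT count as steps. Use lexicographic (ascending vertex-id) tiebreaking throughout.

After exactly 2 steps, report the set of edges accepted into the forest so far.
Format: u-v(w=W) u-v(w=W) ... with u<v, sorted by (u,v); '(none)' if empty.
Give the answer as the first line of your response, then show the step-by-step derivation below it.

2-7(w=2) 3-5(w=3)

step 1: add edge 2-7 (w=2); MST = {2-7(w=2)}
step 2: add edge 3-5 (w=3); MST = {2-7(w=2) 3-5(w=3)}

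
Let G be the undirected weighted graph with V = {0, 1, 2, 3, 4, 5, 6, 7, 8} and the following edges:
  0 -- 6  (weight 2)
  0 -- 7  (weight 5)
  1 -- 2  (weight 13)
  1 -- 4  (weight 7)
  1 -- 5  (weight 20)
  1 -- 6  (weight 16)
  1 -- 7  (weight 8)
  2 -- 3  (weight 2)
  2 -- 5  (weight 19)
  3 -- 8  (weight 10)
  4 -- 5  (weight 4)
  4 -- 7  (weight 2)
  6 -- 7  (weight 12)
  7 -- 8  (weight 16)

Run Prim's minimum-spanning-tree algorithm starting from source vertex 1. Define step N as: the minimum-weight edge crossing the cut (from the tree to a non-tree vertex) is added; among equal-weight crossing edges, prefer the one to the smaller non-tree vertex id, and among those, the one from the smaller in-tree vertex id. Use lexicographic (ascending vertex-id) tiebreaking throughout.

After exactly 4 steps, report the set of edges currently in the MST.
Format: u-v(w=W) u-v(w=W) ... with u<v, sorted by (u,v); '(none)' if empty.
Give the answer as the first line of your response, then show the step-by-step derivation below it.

0-7(w=5) 1-4(w=7) 4-5(w=4) 4-7(w=2)

step 1: add edge 1-4 (w=7); MST = {1-4(w=7)}
step 2: add edge 4-7 (w=2); MST = {1-4(w=7) 4-7(w=2)}
step 3: add edge 4-5 (w=4); MST = {1-4(w=7) 4-5(w=4) 4-7(w=2)}
step 4: add edge 0-7 (w=5); MST = {0-7(w=5) 1-4(w=7) 4-5(w=4) 4-7(w=2)}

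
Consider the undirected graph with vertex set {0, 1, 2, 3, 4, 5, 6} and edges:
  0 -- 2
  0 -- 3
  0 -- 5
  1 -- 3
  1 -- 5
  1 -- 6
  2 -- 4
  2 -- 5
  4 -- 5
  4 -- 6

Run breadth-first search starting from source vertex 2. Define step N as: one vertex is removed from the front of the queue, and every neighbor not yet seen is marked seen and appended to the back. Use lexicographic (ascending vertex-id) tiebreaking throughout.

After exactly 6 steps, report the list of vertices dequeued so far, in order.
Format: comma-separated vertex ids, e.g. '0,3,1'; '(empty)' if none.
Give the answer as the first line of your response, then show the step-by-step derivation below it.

2,0,4,5,3,6

step 1: dequeue 2; queue=[0,4,5]; order=2
step 2: dequeue 0; queue=[4,5,3]; order=2,0
step 3: dequeue 4; queue=[5,3,6]; order=2,0,4
step 4: dequeue 5; queue=[3,6,1]; order=2,0,4,5
step 5: dequeue 3; queue=[6,1]; order=2,0,4,5,3
step 6: dequeue 6; queue=[1]; order=2,0,4,5,3,6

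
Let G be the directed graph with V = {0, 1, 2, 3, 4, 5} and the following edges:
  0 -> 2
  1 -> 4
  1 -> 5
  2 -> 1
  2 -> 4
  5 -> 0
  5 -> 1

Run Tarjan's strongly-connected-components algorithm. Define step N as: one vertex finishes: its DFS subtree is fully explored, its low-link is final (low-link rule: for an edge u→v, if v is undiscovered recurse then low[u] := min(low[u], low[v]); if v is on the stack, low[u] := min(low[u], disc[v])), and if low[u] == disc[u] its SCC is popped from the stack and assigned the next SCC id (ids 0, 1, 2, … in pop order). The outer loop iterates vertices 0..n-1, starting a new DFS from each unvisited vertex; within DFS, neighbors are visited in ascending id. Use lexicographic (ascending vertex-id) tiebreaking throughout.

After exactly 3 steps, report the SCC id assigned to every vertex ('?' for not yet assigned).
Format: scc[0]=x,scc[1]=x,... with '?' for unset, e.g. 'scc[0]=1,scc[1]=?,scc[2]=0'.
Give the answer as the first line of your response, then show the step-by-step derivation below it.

scc[0]=?,scc[1]=?,scc[2]=?,scc[3]=?,scc[4]=0,scc[5]=?

step 1: low=(low[0]=0,low[1]=2,low[2]=1,low[3]=?,low[4]=3,low[5]=?); scc=(scc[0]=?,scc[1]=?,scc[2]=?,scc[3]=?,scc[4]=0,scc[5]=?)
step 2: low=(low[0]=0,low[1]=2,low[2]=1,low[3]=?,low[4]=3,low[5]=0); scc=(scc[0]=?,scc[1]=?,scc[2]=?,scc[3]=?,scc[4]=0,scc[5]=?)
step 3: low=(low[0]=0,low[1]=0,low[2]=1,low[3]=?,low[4]=3,low[5]=0); scc=(scc[0]=?,scc[1]=?,scc[2]=?,scc[3]=?,scc[4]=0,scc[5]=?)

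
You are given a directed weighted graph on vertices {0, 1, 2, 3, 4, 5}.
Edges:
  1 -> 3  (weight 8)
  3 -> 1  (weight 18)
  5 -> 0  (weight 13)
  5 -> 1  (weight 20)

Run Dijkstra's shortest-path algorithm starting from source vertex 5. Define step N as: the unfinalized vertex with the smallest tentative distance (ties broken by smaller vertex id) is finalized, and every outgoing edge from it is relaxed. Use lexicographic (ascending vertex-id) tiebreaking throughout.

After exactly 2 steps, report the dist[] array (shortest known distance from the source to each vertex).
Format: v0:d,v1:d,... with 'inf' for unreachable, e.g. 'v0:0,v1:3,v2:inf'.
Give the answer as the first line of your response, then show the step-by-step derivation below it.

v0:13,v1:20,v2:inf,v3:inf,v4:inf,v5:0

step 1: dist = v0:13,v1:20,v2:inf,v3:inf,v4:inf,v5:0
step 2: dist = v0:13,v1:20,v2:inf,v3:inf,v4:inf,v5:0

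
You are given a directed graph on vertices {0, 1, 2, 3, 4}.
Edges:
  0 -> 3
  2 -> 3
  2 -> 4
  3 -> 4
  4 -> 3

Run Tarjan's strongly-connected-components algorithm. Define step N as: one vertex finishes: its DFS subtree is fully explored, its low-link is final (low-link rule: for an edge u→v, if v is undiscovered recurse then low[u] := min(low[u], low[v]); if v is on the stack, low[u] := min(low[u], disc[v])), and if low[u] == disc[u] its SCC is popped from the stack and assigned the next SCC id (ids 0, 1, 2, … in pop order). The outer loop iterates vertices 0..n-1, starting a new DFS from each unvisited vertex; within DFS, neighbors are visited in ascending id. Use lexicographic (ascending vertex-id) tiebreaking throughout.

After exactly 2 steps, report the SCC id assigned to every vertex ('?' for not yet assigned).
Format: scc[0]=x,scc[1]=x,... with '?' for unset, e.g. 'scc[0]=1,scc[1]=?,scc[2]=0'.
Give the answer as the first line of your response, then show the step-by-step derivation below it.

scc[0]=?,scc[1]=?,scc[2]=?,scc[3]=0,scc[4]=0

step 1: low=(low[0]=0,low[1]=?,low[2]=?,low[3]=1,low[4]=1); scc=(scc[0]=?,scc[1]=?,scc[2]=?,scc[3]=?,scc[4]=?)
step 2: low=(low[0]=0,low[1]=?,low[2]=?,low[3]=1,low[4]=1); scc=(scc[0]=?,scc[1]=?,scc[2]=?,scc[3]=0,scc[4]=0)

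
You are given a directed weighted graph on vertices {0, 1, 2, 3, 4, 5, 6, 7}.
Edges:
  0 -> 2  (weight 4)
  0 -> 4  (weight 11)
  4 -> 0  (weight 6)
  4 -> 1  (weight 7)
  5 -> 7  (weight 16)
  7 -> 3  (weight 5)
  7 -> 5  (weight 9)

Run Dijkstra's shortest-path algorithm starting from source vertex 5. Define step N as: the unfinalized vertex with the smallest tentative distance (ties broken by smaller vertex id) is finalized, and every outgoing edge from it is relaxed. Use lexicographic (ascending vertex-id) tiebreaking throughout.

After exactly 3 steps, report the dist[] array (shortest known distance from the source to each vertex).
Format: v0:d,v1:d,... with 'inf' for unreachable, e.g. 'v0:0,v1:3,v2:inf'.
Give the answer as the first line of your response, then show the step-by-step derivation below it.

v0:inf,v1:inf,v2:inf,v3:21,v4:inf,v5:0,v6:inf,v7:16

step 1: dist = v0:inf,v1:inf,v2:inf,v3:inf,v4:inf,v5:0,v6:inf,v7:16
step 2: dist = v0:inf,v1:inf,v2:inf,v3:21,v4:inf,v5:0,v6:inf,v7:16
step 3: dist = v0:inf,v1:inf,v2:inf,v3:21,v4:inf,v5:0,v6:inf,v7:16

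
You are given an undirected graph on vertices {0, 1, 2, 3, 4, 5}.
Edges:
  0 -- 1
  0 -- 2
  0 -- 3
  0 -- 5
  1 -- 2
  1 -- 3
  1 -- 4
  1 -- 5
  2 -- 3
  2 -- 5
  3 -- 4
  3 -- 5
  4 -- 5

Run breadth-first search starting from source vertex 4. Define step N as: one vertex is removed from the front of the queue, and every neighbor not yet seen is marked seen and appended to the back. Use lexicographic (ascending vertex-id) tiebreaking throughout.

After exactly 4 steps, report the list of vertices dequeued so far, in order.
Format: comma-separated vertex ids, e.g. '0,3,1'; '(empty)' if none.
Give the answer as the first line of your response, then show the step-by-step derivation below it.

4,1,3,5

step 1: dequeue 4; queue=[1,3,5]; order=4
step 2: dequeue 1; queue=[3,5,0,2]; order=4,1
step 3: dequeue 3; queue=[5,0,2]; order=4,1,3
step 4: dequeue 5; queue=[0,2]; order=4,1,3,5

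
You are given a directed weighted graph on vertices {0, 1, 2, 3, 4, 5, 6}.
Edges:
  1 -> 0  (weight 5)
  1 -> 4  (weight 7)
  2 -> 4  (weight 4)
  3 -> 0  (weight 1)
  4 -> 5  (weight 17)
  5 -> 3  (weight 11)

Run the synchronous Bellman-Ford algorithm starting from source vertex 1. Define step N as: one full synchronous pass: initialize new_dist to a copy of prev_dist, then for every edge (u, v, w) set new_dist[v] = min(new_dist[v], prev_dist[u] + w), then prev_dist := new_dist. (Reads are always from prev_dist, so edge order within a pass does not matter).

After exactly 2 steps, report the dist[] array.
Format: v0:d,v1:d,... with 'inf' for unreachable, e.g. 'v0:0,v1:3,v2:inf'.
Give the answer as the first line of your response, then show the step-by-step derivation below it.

v0:5,v1:0,v2:inf,v3:inf,v4:7,v5:24,v6:inf

step 1: dist = v0:5,v1:0,v2:inf,v3:inf,v4:7,v5:inf,v6:inf
step 2: dist = v0:5,v1:0,v2:inf,v3:inf,v4:7,v5:24,v6:inf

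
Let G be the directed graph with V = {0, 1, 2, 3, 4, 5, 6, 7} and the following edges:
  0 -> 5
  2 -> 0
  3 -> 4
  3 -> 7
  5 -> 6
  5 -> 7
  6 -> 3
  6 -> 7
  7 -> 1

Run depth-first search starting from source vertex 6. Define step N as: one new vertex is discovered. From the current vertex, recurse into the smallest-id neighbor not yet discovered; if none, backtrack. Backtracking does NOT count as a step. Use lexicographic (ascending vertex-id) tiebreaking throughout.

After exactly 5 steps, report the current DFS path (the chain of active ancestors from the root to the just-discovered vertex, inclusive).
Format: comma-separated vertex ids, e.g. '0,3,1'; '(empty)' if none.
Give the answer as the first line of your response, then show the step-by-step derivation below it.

6,3,7,1

step 1: discover 6; path=6; order=6
step 2: discover 3; path=6>3; order=6,3
step 3: discover 4; path=6>3>4; order=6,3,4
step 4: discover 7; path=6>3>7; order=6,3,4,7
step 5: discover 1; path=6>3>7>1; order=6,3,4,7,1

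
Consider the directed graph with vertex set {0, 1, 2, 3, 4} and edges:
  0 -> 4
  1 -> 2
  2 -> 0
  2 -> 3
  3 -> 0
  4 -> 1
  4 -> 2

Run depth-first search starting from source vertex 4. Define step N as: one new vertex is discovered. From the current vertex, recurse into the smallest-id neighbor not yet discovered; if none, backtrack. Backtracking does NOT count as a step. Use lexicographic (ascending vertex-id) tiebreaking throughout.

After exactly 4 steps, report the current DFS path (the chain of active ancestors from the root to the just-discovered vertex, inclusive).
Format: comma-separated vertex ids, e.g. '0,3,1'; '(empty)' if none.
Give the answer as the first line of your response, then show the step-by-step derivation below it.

4,1,2,0

step 1: discover 4; path=4; order=4
step 2: discover 1; path=4>1; order=4,1
step 3: discover 2; path=4>1>2; order=4,1,2
step 4: discover 0; path=4>1>2>0; order=4,1,2,0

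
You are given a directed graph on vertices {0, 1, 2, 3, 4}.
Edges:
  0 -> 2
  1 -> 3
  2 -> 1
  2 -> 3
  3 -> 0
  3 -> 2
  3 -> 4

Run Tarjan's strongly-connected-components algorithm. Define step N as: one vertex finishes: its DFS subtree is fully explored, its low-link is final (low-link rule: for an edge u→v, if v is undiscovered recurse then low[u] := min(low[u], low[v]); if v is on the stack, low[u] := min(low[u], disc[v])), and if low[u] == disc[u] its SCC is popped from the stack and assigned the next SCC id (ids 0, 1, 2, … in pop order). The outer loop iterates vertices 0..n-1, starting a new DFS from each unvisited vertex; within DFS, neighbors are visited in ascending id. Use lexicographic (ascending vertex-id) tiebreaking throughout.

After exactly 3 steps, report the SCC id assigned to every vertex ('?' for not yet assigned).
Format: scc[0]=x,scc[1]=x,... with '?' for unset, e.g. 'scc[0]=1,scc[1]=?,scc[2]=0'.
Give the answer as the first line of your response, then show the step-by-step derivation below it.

scc[0]=?,scc[1]=?,scc[2]=?,scc[3]=?,scc[4]=0

step 1: low=(low[0]=0,low[1]=2,low[2]=1,low[3]=0,low[4]=4); scc=(scc[0]=?,scc[1]=?,scc[2]=?,scc[3]=?,scc[4]=0)
step 2: low=(low[0]=0,low[1]=2,low[2]=1,low[3]=0,low[4]=4); scc=(scc[0]=?,scc[1]=?,scc[2]=?,scc[3]=?,scc[4]=0)
step 3: low=(low[0]=0,low[1]=0,low[2]=1,low[3]=0,low[4]=4); scc=(scc[0]=?,scc[1]=?,scc[2]=?,scc[3]=?,scc[4]=0)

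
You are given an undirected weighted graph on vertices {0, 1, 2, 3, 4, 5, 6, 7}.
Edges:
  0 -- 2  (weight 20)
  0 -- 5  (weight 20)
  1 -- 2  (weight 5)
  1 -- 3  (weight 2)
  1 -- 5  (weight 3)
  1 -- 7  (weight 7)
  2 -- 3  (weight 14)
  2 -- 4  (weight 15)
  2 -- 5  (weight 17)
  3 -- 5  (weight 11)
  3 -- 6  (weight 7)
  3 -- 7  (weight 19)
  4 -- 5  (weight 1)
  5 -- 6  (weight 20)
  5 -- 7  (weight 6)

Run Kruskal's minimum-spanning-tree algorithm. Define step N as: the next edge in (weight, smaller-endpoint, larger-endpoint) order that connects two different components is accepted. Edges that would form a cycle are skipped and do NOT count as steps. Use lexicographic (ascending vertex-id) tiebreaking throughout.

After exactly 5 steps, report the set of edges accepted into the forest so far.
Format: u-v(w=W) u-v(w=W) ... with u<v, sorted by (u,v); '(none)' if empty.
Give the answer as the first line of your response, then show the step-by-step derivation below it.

1-2(w=5) 1-3(w=2) 1-5(w=3) 4-5(w=1) 5-7(w=6)

step 1: add edge 4-5 (w=1); MST = {4-5(w=1)}
step 2: add edge 1-3 (w=2); MST = {1-3(w=2) 4-5(w=1)}
step 3: add edge 1-5 (w=3); MST = {1-3(w=2) 1-5(w=3) 4-5(w=1)}
step 4: add edge 1-2 (w=5); MST = {1-2(w=5) 1-3(w=2) 1-5(w=3) 4-5(w=1)}
step 5: add edge 5-7 (w=6); MST = {1-2(w=5) 1-3(w=2) 1-5(w=3) 4-5(w=1) 5-7(w=6)}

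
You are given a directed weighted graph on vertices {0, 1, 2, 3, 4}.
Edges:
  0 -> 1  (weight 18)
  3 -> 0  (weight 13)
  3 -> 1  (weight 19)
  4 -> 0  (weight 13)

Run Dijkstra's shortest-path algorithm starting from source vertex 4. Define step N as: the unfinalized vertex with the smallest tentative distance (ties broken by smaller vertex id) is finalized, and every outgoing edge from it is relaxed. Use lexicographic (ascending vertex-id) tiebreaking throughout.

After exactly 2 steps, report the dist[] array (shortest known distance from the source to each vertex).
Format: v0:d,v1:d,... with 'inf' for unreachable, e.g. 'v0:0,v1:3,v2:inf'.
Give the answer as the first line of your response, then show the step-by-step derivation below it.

v0:13,v1:31,v2:inf,v3:inf,v4:0

step 1: dist = v0:13,v1:inf,v2:inf,v3:inf,v4:0
step 2: dist = v0:13,v1:31,v2:inf,v3:inf,v4:0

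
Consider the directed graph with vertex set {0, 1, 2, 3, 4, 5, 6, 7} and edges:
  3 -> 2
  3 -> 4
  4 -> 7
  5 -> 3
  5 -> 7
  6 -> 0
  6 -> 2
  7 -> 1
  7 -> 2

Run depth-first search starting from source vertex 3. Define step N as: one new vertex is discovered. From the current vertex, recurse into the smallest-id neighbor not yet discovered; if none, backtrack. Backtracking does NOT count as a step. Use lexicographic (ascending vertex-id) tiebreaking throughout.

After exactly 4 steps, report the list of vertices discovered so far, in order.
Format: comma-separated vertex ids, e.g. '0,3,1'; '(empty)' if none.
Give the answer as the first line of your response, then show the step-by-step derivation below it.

3,2,4,7

step 1: discover 3; path=3; order=3
step 2: discover 2; path=3>2; order=3,2
step 3: discover 4; path=3>4; order=3,2,4
step 4: discover 7; path=3>4>7; order=3,2,4,7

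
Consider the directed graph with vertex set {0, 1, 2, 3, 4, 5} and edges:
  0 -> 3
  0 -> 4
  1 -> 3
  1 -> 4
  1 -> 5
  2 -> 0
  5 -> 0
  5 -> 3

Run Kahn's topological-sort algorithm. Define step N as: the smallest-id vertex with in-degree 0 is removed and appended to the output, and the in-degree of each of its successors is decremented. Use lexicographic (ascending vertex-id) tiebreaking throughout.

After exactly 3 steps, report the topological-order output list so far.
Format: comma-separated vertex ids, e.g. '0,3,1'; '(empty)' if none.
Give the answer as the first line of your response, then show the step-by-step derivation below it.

1,2,5

step 1: output 1; order=[1]; indeg=(2,0,0,2,1,0)
step 2: output 2; order=[1,2]; indeg=(1,0,0,2,1,0)
step 3: output 5; order=[1,2,5]; indeg=(0,0,0,1,1,0)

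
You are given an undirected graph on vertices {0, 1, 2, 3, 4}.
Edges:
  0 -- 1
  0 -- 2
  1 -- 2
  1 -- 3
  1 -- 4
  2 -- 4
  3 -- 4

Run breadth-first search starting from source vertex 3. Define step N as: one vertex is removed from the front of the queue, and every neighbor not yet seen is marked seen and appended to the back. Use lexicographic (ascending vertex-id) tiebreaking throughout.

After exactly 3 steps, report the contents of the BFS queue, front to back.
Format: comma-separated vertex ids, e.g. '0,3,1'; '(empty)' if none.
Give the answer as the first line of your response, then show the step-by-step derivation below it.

0,2

step 1: dequeue 3; queue=[1,4]; order=3
step 2: dequeue 1; queue=[4,0,2]; order=3,1
step 3: dequeue 4; queue=[0,2]; order=3,1,4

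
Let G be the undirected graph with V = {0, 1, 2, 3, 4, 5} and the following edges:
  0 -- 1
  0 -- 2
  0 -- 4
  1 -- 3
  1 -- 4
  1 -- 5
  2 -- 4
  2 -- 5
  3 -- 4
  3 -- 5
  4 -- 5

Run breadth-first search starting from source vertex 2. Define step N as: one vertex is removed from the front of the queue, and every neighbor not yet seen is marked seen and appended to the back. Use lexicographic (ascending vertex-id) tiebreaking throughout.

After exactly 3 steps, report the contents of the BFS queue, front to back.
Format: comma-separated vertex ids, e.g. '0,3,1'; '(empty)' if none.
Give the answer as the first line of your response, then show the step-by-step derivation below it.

5,1,3

step 1: dequeue 2; queue=[0,4,5]; order=2
step 2: dequeue 0; queue=[4,5,1]; order=2,0
step 3: dequeue 4; queue=[5,1,3]; order=2,0,4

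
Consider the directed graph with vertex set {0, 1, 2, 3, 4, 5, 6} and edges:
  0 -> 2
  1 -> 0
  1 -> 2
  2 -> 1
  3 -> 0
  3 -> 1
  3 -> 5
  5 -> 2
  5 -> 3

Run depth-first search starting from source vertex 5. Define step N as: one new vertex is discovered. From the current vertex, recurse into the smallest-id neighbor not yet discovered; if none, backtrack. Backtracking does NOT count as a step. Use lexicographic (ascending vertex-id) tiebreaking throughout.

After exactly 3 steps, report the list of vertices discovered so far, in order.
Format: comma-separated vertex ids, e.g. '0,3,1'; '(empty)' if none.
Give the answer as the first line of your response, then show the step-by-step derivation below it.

5,2,1

step 1: discover 5; path=5; order=5
step 2: discover 2; path=5>2; order=5,2
step 3: discover 1; path=5>2>1; order=5,2,1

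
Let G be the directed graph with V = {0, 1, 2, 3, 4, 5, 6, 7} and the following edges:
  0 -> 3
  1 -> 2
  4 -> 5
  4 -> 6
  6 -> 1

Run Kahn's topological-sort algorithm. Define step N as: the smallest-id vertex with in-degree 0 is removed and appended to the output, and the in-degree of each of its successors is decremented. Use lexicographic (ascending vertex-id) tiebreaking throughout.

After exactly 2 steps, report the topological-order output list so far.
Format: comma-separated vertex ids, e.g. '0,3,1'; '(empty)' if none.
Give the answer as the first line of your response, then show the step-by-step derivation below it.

0,3

step 1: output 0; order=[0]; indeg=(0,1,1,0,0,1,1,0)
step 2: output 3; order=[0,3]; indeg=(0,1,1,0,0,1,1,0)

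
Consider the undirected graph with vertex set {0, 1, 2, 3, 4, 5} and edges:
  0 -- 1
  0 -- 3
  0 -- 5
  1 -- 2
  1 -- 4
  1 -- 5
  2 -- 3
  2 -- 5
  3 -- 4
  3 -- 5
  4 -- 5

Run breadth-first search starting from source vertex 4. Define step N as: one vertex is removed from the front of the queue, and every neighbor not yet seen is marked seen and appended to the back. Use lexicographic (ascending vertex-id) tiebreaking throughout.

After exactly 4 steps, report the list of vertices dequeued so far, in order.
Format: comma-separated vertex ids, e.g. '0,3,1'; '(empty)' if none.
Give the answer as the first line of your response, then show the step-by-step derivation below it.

4,1,3,5

step 1: dequeue 4; queue=[1,3,5]; order=4
step 2: dequeue 1; queue=[3,5,0,2]; order=4,1
step 3: dequeue 3; queue=[5,0,2]; order=4,1,3
step 4: dequeue 5; queue=[0,2]; order=4,1,3,5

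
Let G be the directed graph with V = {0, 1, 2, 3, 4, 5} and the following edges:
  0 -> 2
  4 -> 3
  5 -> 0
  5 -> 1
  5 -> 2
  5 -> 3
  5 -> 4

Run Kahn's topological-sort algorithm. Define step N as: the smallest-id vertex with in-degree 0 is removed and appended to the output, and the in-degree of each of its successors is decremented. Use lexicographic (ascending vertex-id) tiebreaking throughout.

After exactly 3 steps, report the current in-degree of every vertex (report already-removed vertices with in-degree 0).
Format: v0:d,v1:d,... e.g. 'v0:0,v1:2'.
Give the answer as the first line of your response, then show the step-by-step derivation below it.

v0:0,v1:0,v2:0,v3:1,v4:0,v5:0

step 1: output 5; order=[5]; indeg=(0,0,1,1,0,0)
step 2: output 0; order=[5,0]; indeg=(0,0,0,1,0,0)
step 3: output 1; order=[5,0,1]; indeg=(0,0,0,1,0,0)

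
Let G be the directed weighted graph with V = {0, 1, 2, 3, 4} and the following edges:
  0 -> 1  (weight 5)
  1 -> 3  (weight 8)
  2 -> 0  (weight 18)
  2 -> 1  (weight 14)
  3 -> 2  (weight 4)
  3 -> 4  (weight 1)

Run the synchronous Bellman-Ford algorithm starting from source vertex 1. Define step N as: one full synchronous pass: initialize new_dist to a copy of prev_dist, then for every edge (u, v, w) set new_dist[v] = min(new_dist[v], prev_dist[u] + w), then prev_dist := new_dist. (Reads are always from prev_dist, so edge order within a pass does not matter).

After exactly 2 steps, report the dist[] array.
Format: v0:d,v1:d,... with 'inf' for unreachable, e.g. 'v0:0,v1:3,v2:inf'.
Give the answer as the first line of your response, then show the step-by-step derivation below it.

v0:inf,v1:0,v2:12,v3:8,v4:9

step 1: dist = v0:inf,v1:0,v2:inf,v3:8,v4:inf
step 2: dist = v0:inf,v1:0,v2:12,v3:8,v4:9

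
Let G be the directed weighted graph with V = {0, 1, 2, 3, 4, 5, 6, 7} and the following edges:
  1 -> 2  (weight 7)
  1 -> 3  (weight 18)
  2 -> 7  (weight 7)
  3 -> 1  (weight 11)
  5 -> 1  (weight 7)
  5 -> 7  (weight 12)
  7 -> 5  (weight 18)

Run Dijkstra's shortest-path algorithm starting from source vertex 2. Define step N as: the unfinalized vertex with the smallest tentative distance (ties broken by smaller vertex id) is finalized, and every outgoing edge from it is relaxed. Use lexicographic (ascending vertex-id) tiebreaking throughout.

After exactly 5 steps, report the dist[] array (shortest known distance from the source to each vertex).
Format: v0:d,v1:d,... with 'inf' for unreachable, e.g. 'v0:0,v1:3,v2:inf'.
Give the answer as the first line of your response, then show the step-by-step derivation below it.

v0:inf,v1:32,v2:0,v3:50,v4:inf,v5:25,v6:inf,v7:7

step 1: dist = v0:inf,v1:inf,v2:0,v3:inf,v4:inf,v5:inf,v6:inf,v7:7
step 2: dist = v0:inf,v1:inf,v2:0,v3:inf,v4:inf,v5:25,v6:inf,v7:7
step 3: dist = v0:inf,v1:32,v2:0,v3:inf,v4:inf,v5:25,v6:inf,v7:7
step 4: dist = v0:inf,v1:32,v2:0,v3:50,v4:inf,v5:25,v6:inf,v7:7
step 5: dist = v0:inf,v1:32,v2:0,v3:50,v4:inf,v5:25,v6:inf,v7:7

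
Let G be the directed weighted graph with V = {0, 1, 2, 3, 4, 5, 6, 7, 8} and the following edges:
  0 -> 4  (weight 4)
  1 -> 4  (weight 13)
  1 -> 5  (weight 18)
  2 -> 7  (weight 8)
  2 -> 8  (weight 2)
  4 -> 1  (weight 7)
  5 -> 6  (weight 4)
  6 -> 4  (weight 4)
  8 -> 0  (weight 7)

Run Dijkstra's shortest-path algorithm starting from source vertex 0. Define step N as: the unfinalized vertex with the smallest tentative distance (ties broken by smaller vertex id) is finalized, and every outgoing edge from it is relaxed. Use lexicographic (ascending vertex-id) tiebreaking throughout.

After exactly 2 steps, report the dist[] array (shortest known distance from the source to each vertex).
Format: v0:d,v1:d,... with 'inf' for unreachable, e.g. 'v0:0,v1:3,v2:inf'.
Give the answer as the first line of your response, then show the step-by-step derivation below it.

v0:0,v1:11,v2:inf,v3:inf,v4:4,v5:inf,v6:inf,v7:inf,v8:inf

step 1: dist = v0:0,v1:inf,v2:inf,v3:inf,v4:4,v5:inf,v6:inf,v7:inf,v8:inf
step 2: dist = v0:0,v1:11,v2:inf,v3:inf,v4:4,v5:inf,v6:inf,v7:inf,v8:inf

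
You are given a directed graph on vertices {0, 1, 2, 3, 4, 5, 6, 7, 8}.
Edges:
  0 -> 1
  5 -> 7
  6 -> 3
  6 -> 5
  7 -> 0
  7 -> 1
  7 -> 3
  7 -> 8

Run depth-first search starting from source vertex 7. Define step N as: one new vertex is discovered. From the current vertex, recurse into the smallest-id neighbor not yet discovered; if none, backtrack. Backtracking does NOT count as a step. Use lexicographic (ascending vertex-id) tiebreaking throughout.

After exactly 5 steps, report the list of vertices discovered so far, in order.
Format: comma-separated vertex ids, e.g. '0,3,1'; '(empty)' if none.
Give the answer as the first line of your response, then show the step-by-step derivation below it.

7,0,1,3,8

step 1: discover 7; path=7; order=7
step 2: discover 0; path=7>0; order=7,0
step 3: discover 1; path=7>0>1; order=7,0,1
step 4: discover 3; path=7>3; order=7,0,1,3
step 5: discover 8; path=7>8; order=7,0,1,3,8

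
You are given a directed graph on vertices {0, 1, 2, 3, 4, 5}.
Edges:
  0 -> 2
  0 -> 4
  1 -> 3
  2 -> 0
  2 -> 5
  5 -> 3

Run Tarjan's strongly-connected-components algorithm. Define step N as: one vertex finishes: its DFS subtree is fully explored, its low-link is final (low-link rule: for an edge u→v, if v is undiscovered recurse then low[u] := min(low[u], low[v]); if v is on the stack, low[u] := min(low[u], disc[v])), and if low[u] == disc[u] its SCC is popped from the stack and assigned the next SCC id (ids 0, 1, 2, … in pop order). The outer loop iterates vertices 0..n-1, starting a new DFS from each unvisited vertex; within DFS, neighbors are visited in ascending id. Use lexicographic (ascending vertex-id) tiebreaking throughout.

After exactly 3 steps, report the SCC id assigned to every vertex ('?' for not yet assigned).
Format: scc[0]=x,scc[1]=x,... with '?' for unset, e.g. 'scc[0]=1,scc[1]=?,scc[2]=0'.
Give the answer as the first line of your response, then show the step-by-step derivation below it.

scc[0]=?,scc[1]=?,scc[2]=?,scc[3]=0,scc[4]=?,scc[5]=1

step 1: low=(low[0]=0,low[1]=?,low[2]=0,low[3]=3,low[4]=?,low[5]=2); scc=(scc[0]=?,scc[1]=?,scc[2]=?,scc[3]=0,scc[4]=?,scc[5]=?)
step 2: low=(low[0]=0,low[1]=?,low[2]=0,low[3]=3,low[4]=?,low[5]=2); scc=(scc[0]=?,scc[1]=?,scc[2]=?,scc[3]=0,scc[4]=?,scc[5]=1)
step 3: low=(low[0]=0,low[1]=?,low[2]=0,low[3]=3,low[4]=?,low[5]=2); scc=(scc[0]=?,scc[1]=?,scc[2]=?,scc[3]=0,scc[4]=?,scc[5]=1)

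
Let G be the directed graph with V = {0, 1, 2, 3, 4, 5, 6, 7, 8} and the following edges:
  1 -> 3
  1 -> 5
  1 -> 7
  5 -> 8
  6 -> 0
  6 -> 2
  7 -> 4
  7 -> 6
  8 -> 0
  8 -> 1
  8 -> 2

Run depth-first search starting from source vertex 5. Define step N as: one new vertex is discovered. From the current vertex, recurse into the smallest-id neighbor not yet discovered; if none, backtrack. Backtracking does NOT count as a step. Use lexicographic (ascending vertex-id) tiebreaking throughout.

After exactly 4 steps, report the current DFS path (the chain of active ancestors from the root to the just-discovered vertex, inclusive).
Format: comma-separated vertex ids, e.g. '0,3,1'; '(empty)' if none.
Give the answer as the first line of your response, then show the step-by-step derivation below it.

5,8,1

step 1: discover 5; path=5; order=5
step 2: discover 8; path=5>8; order=5,8
step 3: discover 0; path=5>8>0; order=5,8,0
step 4: discover 1; path=5>8>1; order=5,8,0,1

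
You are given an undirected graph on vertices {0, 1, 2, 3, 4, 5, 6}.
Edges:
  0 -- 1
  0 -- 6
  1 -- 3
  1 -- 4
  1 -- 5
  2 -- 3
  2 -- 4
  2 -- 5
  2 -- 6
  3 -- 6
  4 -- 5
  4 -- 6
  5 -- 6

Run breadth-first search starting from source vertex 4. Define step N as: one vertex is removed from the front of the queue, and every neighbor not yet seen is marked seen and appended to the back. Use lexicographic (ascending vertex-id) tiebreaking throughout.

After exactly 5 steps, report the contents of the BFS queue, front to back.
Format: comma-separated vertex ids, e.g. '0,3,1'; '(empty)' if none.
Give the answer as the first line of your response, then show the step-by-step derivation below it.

0,3

step 1: dequeue 4; queue=[1,2,5,6]; order=4
step 2: dequeue 1; queue=[2,5,6,0,3]; order=4,1
step 3: dequeue 2; queue=[5,6,0,3]; order=4,1,2
step 4: dequeue 5; queue=[6,0,3]; order=4,1,2,5
step 5: dequeue 6; queue=[0,3]; order=4,1,2,5,6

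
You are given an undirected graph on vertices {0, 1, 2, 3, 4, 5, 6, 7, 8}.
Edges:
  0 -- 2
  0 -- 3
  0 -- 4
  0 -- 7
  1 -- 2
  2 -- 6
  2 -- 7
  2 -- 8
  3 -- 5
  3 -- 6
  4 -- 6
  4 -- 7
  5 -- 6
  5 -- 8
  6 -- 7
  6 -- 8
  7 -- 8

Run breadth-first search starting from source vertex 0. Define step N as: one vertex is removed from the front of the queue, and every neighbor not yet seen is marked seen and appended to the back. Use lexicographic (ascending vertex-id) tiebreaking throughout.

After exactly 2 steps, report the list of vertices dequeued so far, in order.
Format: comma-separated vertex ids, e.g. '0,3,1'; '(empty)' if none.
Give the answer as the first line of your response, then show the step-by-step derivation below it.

0,2

step 1: dequeue 0; queue=[2,3,4,7]; order=0
step 2: dequeue 2; queue=[3,4,7,1,6,8]; order=0,2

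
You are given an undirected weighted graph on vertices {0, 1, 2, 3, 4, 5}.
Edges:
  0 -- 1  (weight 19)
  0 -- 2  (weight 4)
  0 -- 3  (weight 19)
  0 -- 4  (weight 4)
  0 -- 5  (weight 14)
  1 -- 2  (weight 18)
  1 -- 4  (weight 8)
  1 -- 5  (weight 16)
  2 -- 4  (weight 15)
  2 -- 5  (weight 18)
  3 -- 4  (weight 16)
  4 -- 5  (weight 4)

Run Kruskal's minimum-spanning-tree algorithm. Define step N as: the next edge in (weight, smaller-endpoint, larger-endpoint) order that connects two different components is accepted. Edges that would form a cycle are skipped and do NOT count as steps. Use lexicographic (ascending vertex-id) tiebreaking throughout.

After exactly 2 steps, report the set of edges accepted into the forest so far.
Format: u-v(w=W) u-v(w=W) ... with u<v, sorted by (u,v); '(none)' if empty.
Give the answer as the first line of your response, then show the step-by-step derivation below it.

0-2(w=4) 0-4(w=4)

step 1: add edge 0-2 (w=4); MST = {0-2(w=4)}
step 2: add edge 0-4 (w=4); MST = {0-2(w=4) 0-4(w=4)}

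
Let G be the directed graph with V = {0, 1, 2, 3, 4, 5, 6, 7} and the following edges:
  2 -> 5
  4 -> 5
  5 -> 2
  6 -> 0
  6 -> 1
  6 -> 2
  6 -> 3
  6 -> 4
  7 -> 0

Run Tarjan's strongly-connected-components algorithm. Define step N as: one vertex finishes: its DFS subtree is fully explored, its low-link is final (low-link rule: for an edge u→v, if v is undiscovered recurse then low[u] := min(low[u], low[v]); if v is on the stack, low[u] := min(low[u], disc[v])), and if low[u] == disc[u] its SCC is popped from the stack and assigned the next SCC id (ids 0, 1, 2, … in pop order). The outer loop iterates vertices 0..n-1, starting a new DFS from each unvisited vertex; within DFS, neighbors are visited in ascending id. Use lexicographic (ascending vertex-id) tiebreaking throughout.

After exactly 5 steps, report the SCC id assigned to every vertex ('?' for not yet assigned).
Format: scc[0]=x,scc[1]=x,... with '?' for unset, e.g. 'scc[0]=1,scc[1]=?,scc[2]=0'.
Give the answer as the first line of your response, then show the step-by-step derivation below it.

scc[0]=0,scc[1]=1,scc[2]=2,scc[3]=3,scc[4]=?,scc[5]=2,scc[6]=?,scc[7]=?

step 1: low=(low[0]=0,low[1]=?,low[2]=?,low[3]=?,low[4]=?,low[5]=?,low[6]=?,low[7]=?); scc=(scc[0]=0,scc[1]=?,scc[2]=?,scc[3]=?,scc[4]=?,scc[5]=?,scc[6]=?,scc[7]=?)
step 2: low=(low[0]=0,low[1]=1,low[2]=?,low[3]=?,low[4]=?,low[5]=?,low[6]=?,low[7]=?); scc=(scc[0]=0,scc[1]=1,scc[2]=?,scc[3]=?,scc[4]=?,scc[5]=?,scc[6]=?,scc[7]=?)
step 3: low=(low[0]=0,low[1]=1,low[2]=2,low[3]=?,low[4]=?,low[5]=2,low[6]=?,low[7]=?); scc=(scc[0]=0,scc[1]=1,scc[2]=?,scc[3]=?,scc[4]=?,scc[5]=?,scc[6]=?,scc[7]=?)
step 4: low=(low[0]=0,low[1]=1,low[2]=2,low[3]=?,low[4]=?,low[5]=2,low[6]=?,low[7]=?); scc=(scc[0]=0,scc[1]=1,scc[2]=2,scc[3]=?,scc[4]=?,scc[5]=2,scc[6]=?,scc[7]=?)
step 5: low=(low[0]=0,low[1]=1,low[2]=2,low[3]=4,low[4]=?,low[5]=2,low[6]=?,low[7]=?); scc=(scc[0]=0,scc[1]=1,scc[2]=2,scc[3]=3,scc[4]=?,scc[5]=2,scc[6]=?,scc[7]=?)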